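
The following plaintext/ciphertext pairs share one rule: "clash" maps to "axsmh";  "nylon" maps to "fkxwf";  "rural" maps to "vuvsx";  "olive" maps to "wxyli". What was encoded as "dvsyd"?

Treating letters as 0–25, the rule is x ↦ 17x + 18 (mod 26).
Reversing it on dvsyd: d(3)→23·(3−18)≡19=t; v(21)→23·(21−18)≡17=r; s(18)→23·(18−18)≡0=a; y(24)→23·(24−18)≡8=i; d(3)→23·(3−18)≡19=t (all mod 26).

trait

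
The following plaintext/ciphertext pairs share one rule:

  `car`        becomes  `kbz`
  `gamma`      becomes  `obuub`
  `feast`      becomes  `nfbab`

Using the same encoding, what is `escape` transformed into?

fakbxf

The shift depends on letter class: consonant c→k is +8, but vowel a→b is +1. Vowels shift forward by 1 and consonants shift forward by 8.
Applying it to escape: e(vowel)+1=f, s(cons)+8=a, c(cons)+8=k, a(vowel)+1=b, p(cons)+8=x, e(vowel)+1=f.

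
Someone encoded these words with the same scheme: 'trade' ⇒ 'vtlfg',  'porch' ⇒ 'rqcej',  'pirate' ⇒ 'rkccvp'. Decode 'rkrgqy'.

The shifts repeat in a cycle of length 3: positions 0,1,… shift by +2, +2, +11, then the pattern repeats.
Undoing it on rkrgqy: r−2=p, k−2=i, r−11=g, g−2=e, q−2=o, y−11=n.

pigeon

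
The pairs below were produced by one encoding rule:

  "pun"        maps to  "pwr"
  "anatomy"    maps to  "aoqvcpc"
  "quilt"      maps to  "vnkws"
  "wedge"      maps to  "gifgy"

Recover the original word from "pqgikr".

The output letters match the input read backwards, each shifted +2: pun reversed is nup. Two steps: reverse the string, then apply a Caesar shift of +2.
Undoing it on pqgikr: shift back: p−2=n, q−2=o, g−2=e, i−2=g, k−2=i, r−2=p → noegip; then reverse → pigeon.

pigeon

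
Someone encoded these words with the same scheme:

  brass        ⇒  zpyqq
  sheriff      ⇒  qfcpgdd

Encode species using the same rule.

Compare letters: b→z is +24, r→p is +24, a→y is +24 — a constant shift. It's a constant shift of +24 (ROT24).
For species: s+24=q, p+24=n, e+24=c, c+24=a, i+24=g, e+24=c, s+24=q.

qncagcq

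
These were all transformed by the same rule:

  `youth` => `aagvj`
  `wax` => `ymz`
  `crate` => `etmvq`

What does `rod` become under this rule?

taf

Vowels shift forward by 12 and consonants shift forward by 2.
For rod: r(cons)+2=t, o(vowel)+12=a, d(cons)+2=f.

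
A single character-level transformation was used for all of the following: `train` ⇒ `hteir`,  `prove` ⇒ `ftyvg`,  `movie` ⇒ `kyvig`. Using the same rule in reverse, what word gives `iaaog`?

issue

Each letter's alphabet position (a=0..z=25) is mapped through 7·x+4 mod 26 — an affine cipher.
Reversing it on iaaog: i(8)→15·(8−4)≡8=i; a(0)→15·(0−4)≡18=s; a(0)→15·(0−4)≡18=s; o(14)→15·(14−4)≡20=u; g(6)→15·(6−4)≡4=e (all mod 26).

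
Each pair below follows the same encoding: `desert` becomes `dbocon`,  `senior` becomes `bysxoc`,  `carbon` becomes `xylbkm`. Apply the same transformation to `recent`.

The output letters match the input read backwards, each shifted +10: desert reversed is tresed. Read the word backwards and shift each letter +10.
For recent: reverse → tnecer; then shift: t+10=d, n+10=x, e+10=o, c+10=m, e+10=o, r+10=b.

dxomob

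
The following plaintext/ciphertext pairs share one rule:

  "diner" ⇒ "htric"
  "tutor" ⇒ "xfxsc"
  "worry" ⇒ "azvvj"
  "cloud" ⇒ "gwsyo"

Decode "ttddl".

A repeating key of period 3 is used — shifts +4, +11, +4 over and over.
Decoding ttddl: t−4=p, t−11=i, d−4=z, d−4=z, l−11=a.

pizza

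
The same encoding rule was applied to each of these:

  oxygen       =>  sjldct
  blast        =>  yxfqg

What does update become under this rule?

jyfiuz

The output letters match the input read backwards, each shifted +5: oxygen reversed is negyxo. Read the word backwards and shift each letter +5.
On update: reverse → etadpu; then shift: e+5=j, t+5=y, a+5=f, d+5=i, p+5=u, u+5=z.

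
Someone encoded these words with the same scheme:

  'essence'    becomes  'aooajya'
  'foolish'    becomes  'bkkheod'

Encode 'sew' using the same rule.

Compare letters: e→a is +22, s→o is +22, s→o is +22 — a constant shift. Every letter moves 22 places later in the alphabet, wrapping around z→a.
On sew: s+22=o, e+22=a, w+22=s.

oas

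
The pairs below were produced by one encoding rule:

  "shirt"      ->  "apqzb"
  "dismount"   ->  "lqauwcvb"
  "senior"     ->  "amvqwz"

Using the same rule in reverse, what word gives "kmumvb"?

Every letter moves 8 places later in the alphabet, wrapping around z→a.
Decoding kmumvb: k−8=c, m−8=e, u−8=m, m−8=e, v−8=n, b−8=t.

cement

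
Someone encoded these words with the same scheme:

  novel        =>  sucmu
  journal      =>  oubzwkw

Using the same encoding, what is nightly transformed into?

sonpcvj

In novel: n→s is +5, o→u is +6, v→c is +7, e→m is +8 — the shift increases by 1 each position. The shift increases by 1 at each position, starting from +5: 5, 6, 7, ….
For nightly: n+5=s, i+6=o, g+7=n, h+8=p, t+9=c, l+10=v, y+11=j.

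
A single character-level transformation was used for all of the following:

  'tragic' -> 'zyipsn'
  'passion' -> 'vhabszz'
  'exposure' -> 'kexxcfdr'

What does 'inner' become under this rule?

In tragic: t→z is +6, r→y is +7, a→i is +8, g→p is +9 — the shift increases by 1 each position. Each letter shifts forward by (position + 6), i.e. 6, 7, 8, … — the shift grows by one for each successive letter.
Applying it to inner: i+6=o, n+7=u, n+8=v, e+9=n, r+10=b.

ouvnb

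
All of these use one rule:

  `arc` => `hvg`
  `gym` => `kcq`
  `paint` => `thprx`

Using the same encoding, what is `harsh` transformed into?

lhvwl

Vowels shift forward by 7 and consonants shift forward by 4.
Applying it to harsh: h(cons)+4=l, a(vowel)+7=h, r(cons)+4=v, s(cons)+4=w, h(cons)+4=l.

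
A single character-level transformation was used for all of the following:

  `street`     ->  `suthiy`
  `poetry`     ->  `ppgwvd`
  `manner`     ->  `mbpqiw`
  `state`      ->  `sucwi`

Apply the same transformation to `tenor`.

Each letter shifts forward by its position index (0, 1, 2, …) — the shift grows by one for each successive letter.
For tenor: t+0=t, e+1=f, n+2=p, o+3=r, r+4=v.

tfprv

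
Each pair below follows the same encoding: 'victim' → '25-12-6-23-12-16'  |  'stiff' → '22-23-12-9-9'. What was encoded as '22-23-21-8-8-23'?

street

v is letter #22 and maps to 25: an offset of 3. Letters become their 1-based position plus 3 (so a→4, b→5, …).
Decoding 22-23-21-8-8-23: 22→(22−3)÷1=19=s, 23→(23−3)÷1=20=t, 21→(21−3)÷1=18=r, 8→(8−3)÷1=5=e, 8→(8−3)÷1=5=e, 23→(23−3)÷1=20=t.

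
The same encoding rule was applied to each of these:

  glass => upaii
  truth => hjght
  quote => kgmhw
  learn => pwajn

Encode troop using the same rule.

This is an affine cipher: with a=0,…,z=25, each position x becomes (25x+0) mod 26.
Applying it to troop: t(19)→25·19+0≡7=h; r(17)→25·17+0≡9=j; o(14)→25·14+0≡12=m; o(14)→25·14+0≡12=m; p(15)→25·15+0≡11=l (all mod 26).

hjmml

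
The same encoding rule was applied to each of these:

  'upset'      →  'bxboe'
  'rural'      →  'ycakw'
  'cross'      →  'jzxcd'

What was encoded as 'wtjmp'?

In upset: u→b is +7, p→x is +8, s→b is +9, e→o is +10 — the shift increases by 1 each position. Letter i (0-indexed) is shifted by i+7, so successive shifts are 7, 8, 9, ….
Reversing it on wtjmp: w−7=p, t−8=l, j−9=a, m−10=c, p−11=e.

place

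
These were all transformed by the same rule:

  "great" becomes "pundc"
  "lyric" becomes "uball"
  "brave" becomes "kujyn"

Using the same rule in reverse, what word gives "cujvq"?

Shifts by position in great: pos 0: g→p (+9), pos 1: r→u (+3), pos 2: e→n (+9), pos 3: a→d (+3) — repeating every 2. The shifts repeat in a cycle of length 2: positions 0,1,… shift by +9, +3, then the pattern repeats.
Decoding cujvq: c−9=t, u−3=r, j−9=a, v−3=s, q−9=h.

trash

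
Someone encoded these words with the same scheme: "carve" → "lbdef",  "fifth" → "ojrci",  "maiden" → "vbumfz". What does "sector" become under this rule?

bfocpd

The shifts repeat in a cycle of length 3: positions 0,1,… shift by +9, +1, +12, then the pattern repeats.
For sector: s+9=b, e+1=f, c+12=o, t+9=c, o+1=p, r+12=d.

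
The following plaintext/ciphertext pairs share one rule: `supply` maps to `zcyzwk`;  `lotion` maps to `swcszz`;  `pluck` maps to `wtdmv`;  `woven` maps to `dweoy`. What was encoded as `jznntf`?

Letter i (0-indexed) is shifted by i+7, so successive shifts are 7, 8, 9, ….
Decoding jznntf: j−7=c, z−8=r, n−9=e, n−10=d, t−11=i, f−12=t.

credit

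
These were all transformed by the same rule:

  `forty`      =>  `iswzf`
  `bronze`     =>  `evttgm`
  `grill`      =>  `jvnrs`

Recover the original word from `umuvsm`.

ripple

Each letter shifts forward by (position + 3), i.e. 3, 4, 5, … — the shift grows by one for each successive letter.
Undoing it on umuvsm: u−3=r, m−4=i, u−5=p, v−6=p, s−7=l, m−8=e.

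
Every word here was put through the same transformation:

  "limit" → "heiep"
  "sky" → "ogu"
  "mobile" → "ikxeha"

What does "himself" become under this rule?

Each letter is shifted forward by 22 in the alphabet (a Caesar shift of +22).
Applying it to himself: h+22=d, i+22=e, m+22=i, s+22=o, e+22=a, l+22=h, f+22=b.

deioahb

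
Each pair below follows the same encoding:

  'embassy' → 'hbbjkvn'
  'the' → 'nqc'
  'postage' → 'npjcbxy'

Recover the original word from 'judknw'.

The output letters match the input read backwards, each shifted +9: embassy reversed is yssabme. Two steps: reverse the string, then apply a Caesar shift of +9.
Undoing it on judknw: shift back: j−9=a, u−9=l, d−9=u, k−9=b, n−9=e, w−9=n → aluben; then reverse → nebula.

nebula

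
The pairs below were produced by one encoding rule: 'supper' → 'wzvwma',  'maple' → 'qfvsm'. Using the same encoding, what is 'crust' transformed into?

In supper: s→w is +4, u→z is +5, p→v is +6, p→w is +7 — the shift increases by 1 each position. Letter i (0-indexed) is shifted by i+4, so successive shifts are 4, 5, 6, ….
For crust: c+4=g, r+5=w, u+6=a, s+7=z, t+8=b.

gwazb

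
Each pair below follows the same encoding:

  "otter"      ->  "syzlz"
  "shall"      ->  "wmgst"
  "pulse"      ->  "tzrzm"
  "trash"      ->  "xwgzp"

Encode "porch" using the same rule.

In otter: o→s is +4, t→y is +5, t→z is +6, e→l is +7 — the shift increases by 1 each position. Each letter shifts forward by (position + 4), i.e. 4, 5, 6, … — the shift grows by one for each successive letter.
Applying it to porch: p+4=t, o+5=t, r+6=x, c+7=j, h+8=p.

ttxjp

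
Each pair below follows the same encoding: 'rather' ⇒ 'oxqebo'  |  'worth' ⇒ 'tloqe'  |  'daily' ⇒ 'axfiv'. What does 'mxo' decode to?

Compare letters: r→o is +23, a→x is +23, t→q is +23 — a constant shift. This is a Caesar cipher with shift 23.
Reversing it on mxo: m−23=p, x−23=a, o−23=r.

par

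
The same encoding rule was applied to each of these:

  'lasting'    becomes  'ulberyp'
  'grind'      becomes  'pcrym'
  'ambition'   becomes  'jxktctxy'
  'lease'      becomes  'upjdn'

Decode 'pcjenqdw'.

grateful

Shifts by position in lasting: pos 0: l→u (+9), pos 1: a→l (+11), pos 2: s→b (+9), pos 3: t→e (+11) — repeating every 2. The shifts repeat in a cycle of length 2: positions 0,1,… shift by +9, +11, then the pattern repeats.
Reversing it on pcjenqdw: p−9=g, c−11=r, j−9=a, e−11=t, n−9=e, q−11=f, d−9=u, w−11=l.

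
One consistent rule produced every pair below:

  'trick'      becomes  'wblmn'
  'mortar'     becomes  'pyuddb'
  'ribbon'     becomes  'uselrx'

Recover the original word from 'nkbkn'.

kayak

Shifts by position in trick: pos 0: t→w (+3), pos 1: r→b (+10), pos 2: i→l (+3), pos 3: c→m (+10) — repeating every 2. It's a Vigenère-style cipher with numeric key [3,10]: position i shifts by key[i mod 2].
Undoing it on nkbkn: n−3=k, k−10=a, b−3=y, k−10=a, n−3=k.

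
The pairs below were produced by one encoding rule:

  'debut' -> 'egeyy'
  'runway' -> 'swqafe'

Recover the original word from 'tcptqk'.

sample

In debut: d→e is +1, e→g is +2, b→e is +3, u→y is +4 — the shift increases by 1 each position. Letter i (0-indexed) is shifted by i+1, so successive shifts are 1, 2, 3, ….
Undoing it on tcptqk: t−1=s, c−2=a, p−3=m, t−4=p, q−5=l, k−6=e.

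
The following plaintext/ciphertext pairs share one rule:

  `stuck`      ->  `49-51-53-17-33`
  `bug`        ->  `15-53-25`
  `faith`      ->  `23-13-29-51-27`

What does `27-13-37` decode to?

ham

s(#19)→49 and t(#20)→51: differences scale by 2, so n = 2·pos + 11. Each letter becomes 2×(its alphabet position, a=1..z=26) + 11.
Reversing it on 27-13-37: 27→(27−11)÷2=8=h, 13→(13−11)÷2=1=a, 37→(37−11)÷2=13=m.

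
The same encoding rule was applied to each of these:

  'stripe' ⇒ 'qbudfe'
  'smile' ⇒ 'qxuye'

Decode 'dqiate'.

shower

Read the word backwards and shift each letter +12.
Undoing it on dqiate: shift back: d−12=r, q−12=e, i−12=w, a−12=o, t−12=h, e−12=s → rewohs; then reverse → shower.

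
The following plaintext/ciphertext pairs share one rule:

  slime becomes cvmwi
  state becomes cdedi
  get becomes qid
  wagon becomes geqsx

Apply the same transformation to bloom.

The shift depends on letter class: consonant s→c is +10, but vowel i→m is +4. The rule splits by letter class: vowels +4, consonants +10.
On bloom: b(cons)+10=l, l(cons)+10=v, o(vowel)+4=s, o(vowel)+4=s, m(cons)+10=w.

lvssw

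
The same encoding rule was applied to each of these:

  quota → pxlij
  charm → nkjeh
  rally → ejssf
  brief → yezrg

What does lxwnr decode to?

q(16)→p(15) and u(20)→x(23) fit y≡15x+9 (mod 26); the inverse of 15 mod 26 is 7. Each letter's alphabet position (a=0..z=25) is mapped through 15·x+9 mod 26 — an affine cipher.
Undoing it on lxwnr: l(11)→7·(11−9)≡14=o; x(23)→7·(23−9)≡20=u; w(22)→7·(22−9)≡13=n; n(13)→7·(13−9)≡2=c; r(17)→7·(17−9)≡4=e (all mod 26).

ounce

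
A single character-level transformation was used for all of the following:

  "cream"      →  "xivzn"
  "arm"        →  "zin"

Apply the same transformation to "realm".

ivzon

This is the alphabet-reversal cipher (Atbash): a becomes z, b becomes y, etc.
On realm: r↔i, e↔v, a↔z, l↔o, m↔n.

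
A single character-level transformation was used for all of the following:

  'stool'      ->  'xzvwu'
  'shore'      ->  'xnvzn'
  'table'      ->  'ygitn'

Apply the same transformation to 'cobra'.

The shift increases by 1 at each position, starting from +5: 5, 6, 7, ….
Applying it to cobra: c+5=h, o+6=u, b+7=i, r+8=z, a+9=j.

huizj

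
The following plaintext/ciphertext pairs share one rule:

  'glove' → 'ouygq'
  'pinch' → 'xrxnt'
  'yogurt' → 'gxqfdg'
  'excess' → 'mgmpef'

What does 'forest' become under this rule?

nxbpeg

In glove: g→o is +8, l→u is +9, o→y is +10, v→g is +11 — the shift increases by 1 each position. Each letter shifts forward by (position + 8), i.e. 8, 9, 10, … — the shift grows by one for each successive letter.
On forest: f+8=n, o+9=x, r+10=b, e+11=p, s+12=e, t+13=g.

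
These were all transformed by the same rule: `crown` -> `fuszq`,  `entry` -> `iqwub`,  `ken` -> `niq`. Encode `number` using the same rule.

The shift depends on letter class: consonant c→f is +3, but vowel o→s is +4. Two shifts are in play — +4 for a/e/i/o/u, +3 for every other letter.
For number: n(cons)+3=q, u(vowel)+4=y, m(cons)+3=p, b(cons)+3=e, e(vowel)+4=i, r(cons)+3=u.

qypeiu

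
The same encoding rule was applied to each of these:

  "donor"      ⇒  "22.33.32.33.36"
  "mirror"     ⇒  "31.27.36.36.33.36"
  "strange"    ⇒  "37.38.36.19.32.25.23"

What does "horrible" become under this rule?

d is letter #4 and maps to 22: an offset of 18. Letters become their 1-based position plus 18 (so a→19, b→20, …).
For horrible: h=8→26, o=15→33, r=18→36, r=18→36, i=9→27, b=2→20, l=12→30, e=5→23.

26.33.36.36.27.20.30.23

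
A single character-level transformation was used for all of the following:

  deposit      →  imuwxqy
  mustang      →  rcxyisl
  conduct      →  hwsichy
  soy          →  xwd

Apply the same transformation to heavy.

The shift depends on letter class: consonant d→i is +5, but vowel e→m is +8. Vowels shift forward by 8 and consonants shift forward by 5.
Applying it to heavy: h(cons)+5=m, e(vowel)+8=m, a(vowel)+8=i, v(cons)+5=a, y(cons)+5=d.

mmiad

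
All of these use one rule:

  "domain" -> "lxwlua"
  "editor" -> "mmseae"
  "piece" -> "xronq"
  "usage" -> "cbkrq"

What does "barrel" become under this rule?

In domain: d→l is +8, o→x is +9, m→w is +10, a→l is +11 — the shift increases by 1 each position. Letter i (0-indexed) is shifted by i+8, so successive shifts are 8, 9, 10, ….
Applying it to barrel: b+8=j, a+9=j, r+10=b, r+11=c, e+12=q, l+13=y.

jjbcqy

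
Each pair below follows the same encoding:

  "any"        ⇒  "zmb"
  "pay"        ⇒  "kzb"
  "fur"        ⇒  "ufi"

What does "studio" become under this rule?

Letters are reflected about the middle of the alphabet (position → 25−position): Atbash.
For studio: s↔h, t↔g, u↔f, d↔w, i↔r, o↔l.

hgfwrl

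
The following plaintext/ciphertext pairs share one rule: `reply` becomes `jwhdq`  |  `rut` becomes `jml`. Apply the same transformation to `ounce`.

Every letter moves 18 places later in the alphabet, wrapping around z→a.
On ounce: o+18=g, u+18=m, n+18=f, c+18=u, e+18=w.

gmfuw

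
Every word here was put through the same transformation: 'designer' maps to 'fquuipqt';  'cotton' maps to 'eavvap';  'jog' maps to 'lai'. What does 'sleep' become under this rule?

unqqr

Two shifts are in play — +12 for a/e/i/o/u, +2 for every other letter.
For sleep: s(cons)+2=u, l(cons)+2=n, e(vowel)+12=q, e(vowel)+12=q, p(cons)+2=r.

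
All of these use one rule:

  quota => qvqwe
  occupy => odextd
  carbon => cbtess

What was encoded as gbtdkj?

garage

In quota: q→q is +0, u→v is +1, o→q is +2, t→w is +3 — the shift increases by 1 each position. The shift increases by 1 at each position, starting from +0: 0, 1, 2, ….
Reversing it on gbtdkj: g−0=g, b−1=a, t−2=r, d−3=a, k−4=g, j−5=e.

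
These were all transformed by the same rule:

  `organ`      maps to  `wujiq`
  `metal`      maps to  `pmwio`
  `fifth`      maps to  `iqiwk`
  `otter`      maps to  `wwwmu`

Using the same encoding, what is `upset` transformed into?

The shift depends on letter class: consonant r→u is +3, but vowel o→w is +8. Two shifts are in play — +8 for a/e/i/o/u, +3 for every other letter.
On upset: u(vowel)+8=c, p(cons)+3=s, s(cons)+3=v, e(vowel)+8=m, t(cons)+3=w.

csvmw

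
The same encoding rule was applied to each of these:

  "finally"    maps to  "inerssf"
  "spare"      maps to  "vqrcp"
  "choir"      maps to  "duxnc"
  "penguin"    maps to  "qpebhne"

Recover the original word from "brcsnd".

garlic

f(5)→i(8) and i(8)→n(13) fit y≡19x+17 (mod 26); the inverse of 19 mod 26 is 11. Each letter's alphabet position (a=0..z=25) is mapped through 19·x+17 mod 26 — an affine cipher.
Decoding brcsnd: b(1)→11·(1−17)≡6=g; r(17)→11·(17−17)≡0=a; c(2)→11·(2−17)≡17=r; s(18)→11·(18−17)≡11=l; n(13)→11·(13−17)≡8=i; d(3)→11·(3−17)≡2=c (all mod 26).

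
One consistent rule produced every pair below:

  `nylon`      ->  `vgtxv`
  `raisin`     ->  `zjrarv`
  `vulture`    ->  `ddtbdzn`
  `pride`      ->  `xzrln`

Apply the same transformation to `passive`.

Two shifts are in play — +9 for a/e/i/o/u, +8 for every other letter.
Applying it to passive: p(cons)+8=x, a(vowel)+9=j, s(cons)+8=a, s(cons)+8=a, i(vowel)+9=r, v(cons)+8=d, e(vowel)+9=n.

xjaardn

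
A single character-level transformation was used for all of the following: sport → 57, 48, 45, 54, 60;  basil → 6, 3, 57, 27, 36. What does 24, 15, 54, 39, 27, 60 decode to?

s(#19)→57 and p(#16)→48: differences scale by 3, so n = 3·pos + 0. With a=1..z=26, the number is 3·pos.
Reversing it on 24, 15, 54, 39, 27, 60: 24→(24−0)÷3=8=h, 15→(15−0)÷3=5=e, 54→(54−0)÷3=18=r, 39→(39−0)÷3=13=m, 27→(27−0)÷3=9=i, 60→(60−0)÷3=20=t.

hermit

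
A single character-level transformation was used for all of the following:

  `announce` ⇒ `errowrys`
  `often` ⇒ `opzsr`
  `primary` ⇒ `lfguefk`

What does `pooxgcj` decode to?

foolish

a(0)→e(4) and n(13)→r(17) fit y≡23x+4 (mod 26); the inverse of 23 mod 26 is 17. Each letter's alphabet position (a=0..z=25) is mapped through 23·x+4 mod 26 — an affine cipher.
Undoing it on pooxgcj: p(15)→17·(15−4)≡5=f; o(14)→17·(14−4)≡14=o; o(14)→17·(14−4)≡14=o; x(23)→17·(23−4)≡11=l; g(6)→17·(6−4)≡8=i; c(2)→17·(2−4)≡18=s; j(9)→17·(9−4)≡7=h (all mod 26).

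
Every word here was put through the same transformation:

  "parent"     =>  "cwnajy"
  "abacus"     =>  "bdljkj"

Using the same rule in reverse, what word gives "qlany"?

perch

The output letters match the input read backwards, each shifted +9: parent reversed is tnerap. Two steps: reverse the string, then apply a Caesar shift of +9.
Reversing it on qlany: shift back: q−9=h, l−9=c, a−9=r, n−9=e, y−9=p → hcrep; then reverse → perch.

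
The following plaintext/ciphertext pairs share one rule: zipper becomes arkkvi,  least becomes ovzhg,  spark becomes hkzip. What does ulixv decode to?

force

Each letter is replaced by its mirror in the alphabet: a↔z, b↔y, c↔x, and so on (the Atbash cipher).
Decoding ulixv: u↔f, l↔o, i↔r, x↔c, v↔e.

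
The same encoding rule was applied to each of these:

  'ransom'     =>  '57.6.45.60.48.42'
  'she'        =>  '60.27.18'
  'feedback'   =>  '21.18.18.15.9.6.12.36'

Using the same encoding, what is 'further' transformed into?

21.66.57.63.27.18.57

r(#18)→57 and a(#1)→6: differences scale by 3, so n = 3·pos + 3. Each letter becomes 3×(its alphabet position, a=1..z=26) + 3.
For further: f=6→21, u=21→66, r=18→57, t=20→63, h=8→27, e=5→18, r=18→57.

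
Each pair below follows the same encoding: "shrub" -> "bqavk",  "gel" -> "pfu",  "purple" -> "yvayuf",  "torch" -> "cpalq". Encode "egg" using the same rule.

fpp

The shift depends on letter class: consonant s→b is +9, but vowel u→v is +1. The rule splits by letter class: vowels +1, consonants +9.
Applying it to egg: e(vowel)+1=f, g(cons)+9=p, g(cons)+9=p.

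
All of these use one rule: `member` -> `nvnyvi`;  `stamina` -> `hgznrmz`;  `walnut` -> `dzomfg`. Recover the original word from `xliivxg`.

Each pair mirrors across the alphabet (m↔n, e↔v, m↔n): positions sum to 25. This is the alphabet-reversal cipher (Atbash): a becomes z, b becomes y, etc.
Decoding xliivxg: x↔c, l↔o, i↔r, i↔r, v↔e, x↔c, g↔t.

correct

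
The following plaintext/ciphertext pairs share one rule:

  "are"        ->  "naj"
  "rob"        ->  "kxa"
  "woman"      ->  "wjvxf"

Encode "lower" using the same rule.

The output letters match the input read backwards, each shifted +9: are reversed is era. Read the word backwards and shift each letter +9.
On lower: reverse → rewol; then shift: r+9=a, e+9=n, w+9=f, o+9=x, l+9=u.

anfxu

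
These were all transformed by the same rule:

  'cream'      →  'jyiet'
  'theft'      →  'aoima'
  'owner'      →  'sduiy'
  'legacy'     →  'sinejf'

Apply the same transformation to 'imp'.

Vowels shift forward by 4 and consonants shift forward by 7.
For imp: i(vowel)+4=m, m(cons)+7=t, p(cons)+7=w.

mtw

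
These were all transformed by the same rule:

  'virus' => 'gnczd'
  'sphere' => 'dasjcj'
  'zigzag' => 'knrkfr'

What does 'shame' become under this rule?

dsfxj

Two shifts are in play — +5 for a/e/i/o/u, +11 for every other letter.
For shame: s(cons)+11=d, h(cons)+11=s, a(vowel)+5=f, m(cons)+11=x, e(vowel)+5=j.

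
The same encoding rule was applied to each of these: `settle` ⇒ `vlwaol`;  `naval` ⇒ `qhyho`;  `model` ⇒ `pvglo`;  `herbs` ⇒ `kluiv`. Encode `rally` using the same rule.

Shifts by position in settle: pos 0: s→v (+3), pos 1: e→l (+7), pos 2: t→w (+3), pos 3: t→a (+7) — repeating every 2. The shifts repeat in a cycle of length 2: positions 0,1,… shift by +3, +7, then the pattern repeats.
Applying it to rally: r+3=u, a+7=h, l+3=o, l+7=s, y+3=b.

uhosb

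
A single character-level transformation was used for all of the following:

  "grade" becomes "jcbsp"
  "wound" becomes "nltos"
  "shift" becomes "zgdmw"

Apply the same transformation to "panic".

g(6)→j(9) and r(17)→c(2) fit y≡23x+1 (mod 26); the inverse of 23 mod 26 is 17. Treating letters as 0–25, the rule is x ↦ 23x + 1 (mod 26).
Applying it to panic: p(15)→23·15+1≡8=i; a(0)→23·0+1≡1=b; n(13)→23·13+1≡14=o; i(8)→23·8+1≡3=d; c(2)→23·2+1≡21=v (all mod 26).

ibodv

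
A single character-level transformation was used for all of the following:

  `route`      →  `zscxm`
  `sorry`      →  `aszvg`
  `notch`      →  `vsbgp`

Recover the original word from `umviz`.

miner

The shifts repeat in a cycle of length 2: positions 0,1,… shift by +8, +4, then the pattern repeats.
Undoing it on umviz: u−8=m, m−4=i, v−8=n, i−4=e, z−8=r.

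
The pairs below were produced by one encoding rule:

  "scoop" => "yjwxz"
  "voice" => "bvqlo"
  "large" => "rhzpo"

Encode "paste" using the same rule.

In scoop: s→y is +6, c→j is +7, o→w is +8, o→x is +9 — the shift increases by 1 each position. Each letter shifts forward by (position + 6), i.e. 6, 7, 8, … — the shift grows by one for each successive letter.
On paste: p+6=v, a+7=h, s+8=a, t+9=c, e+10=o.

vhaco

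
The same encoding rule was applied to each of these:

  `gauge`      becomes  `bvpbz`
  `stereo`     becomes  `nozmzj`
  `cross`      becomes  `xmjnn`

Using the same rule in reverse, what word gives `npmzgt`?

Compare letters: g→b is +21, a→v is +21, u→p is +21 — a constant shift. Each letter is shifted forward by 21 in the alphabet (a Caesar shift of +21).
Decoding npmzgt: n−21=s, p−21=u, m−21=r, z−21=e, g−21=l, t−21=y.

surely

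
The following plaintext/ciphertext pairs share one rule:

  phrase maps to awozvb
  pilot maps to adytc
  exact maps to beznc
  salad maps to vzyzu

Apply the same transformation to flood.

iyttu

p(15)→a(0) and h(7)→w(22) fit y≡7x+25 (mod 26); the inverse of 7 mod 26 is 15. This is an affine cipher: with a=0,…,z=25, each position x becomes (7x+25) mod 26.
Applying it to flood: f(5)→7·5+25≡8=i; l(11)→7·11+25≡24=y; o(14)→7·14+25≡19=t; o(14)→7·14+25≡19=t; d(3)→7·3+25≡20=u (all mod 26).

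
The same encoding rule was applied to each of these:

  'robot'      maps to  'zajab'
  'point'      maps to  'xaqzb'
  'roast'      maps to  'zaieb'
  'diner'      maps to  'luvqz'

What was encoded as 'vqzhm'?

nerve

Shifts by position in robot: pos 0: r→z (+8), pos 1: o→a (+12), pos 2: b→j (+8), pos 3: o→a (+12) — repeating every 2. A repeating key of period 2 is used — shifts +8, +12 over and over.
Decoding vqzhm: v−8=n, q−12=e, z−8=r, h−12=v, m−8=e.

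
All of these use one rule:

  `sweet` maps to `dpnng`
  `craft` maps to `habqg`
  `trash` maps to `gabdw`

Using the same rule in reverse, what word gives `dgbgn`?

state

Each letter's alphabet position (a=0..z=25) is mapped through 3·x+1 mod 26 — an affine cipher.
Reversing it on dgbgn: d(3)→9·(3−1)≡18=s; g(6)→9·(6−1)≡19=t; b(1)→9·(1−1)≡0=a; g(6)→9·(6−1)≡19=t; n(13)→9·(13−1)≡4=e (all mod 26).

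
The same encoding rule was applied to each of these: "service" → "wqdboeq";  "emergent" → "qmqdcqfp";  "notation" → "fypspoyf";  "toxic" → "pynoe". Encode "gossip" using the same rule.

This is an affine cipher: with a=0,…,z=25, each position x becomes (19x+18) mod 26.
Applying it to gossip: g(6)→19·6+18≡2=c; o(14)→19·14+18≡24=y; s(18)→19·18+18≡22=w; s(18)→19·18+18≡22=w; i(8)→19·8+18≡14=o; p(15)→19·15+18≡17=r (all mod 26).

cywwor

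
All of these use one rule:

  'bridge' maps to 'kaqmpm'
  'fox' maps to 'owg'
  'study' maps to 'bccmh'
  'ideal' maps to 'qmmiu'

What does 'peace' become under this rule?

ymilm

The shift depends on letter class: consonant b→k is +9, but vowel i→q is +8. Vowels shift forward by 8 and consonants shift forward by 9.
For peace: p(cons)+9=y, e(vowel)+8=m, a(vowel)+8=i, c(cons)+9=l, e(vowel)+8=m.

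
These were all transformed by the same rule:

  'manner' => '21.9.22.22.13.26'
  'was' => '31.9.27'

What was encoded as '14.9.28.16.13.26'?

Each letter is replaced by its alphabet position (a=1..z=26) + 8.
Decoding 14.9.28.16.13.26: 14→(14−8)÷1=6=f, 9→(9−8)÷1=1=a, 28→(28−8)÷1=20=t, 16→(16−8)÷1=8=h, 13→(13−8)÷1=5=e, 26→(26−8)÷1=18=r.

father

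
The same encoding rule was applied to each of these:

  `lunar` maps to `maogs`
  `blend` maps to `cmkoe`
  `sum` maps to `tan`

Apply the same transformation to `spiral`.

Two shifts are in play — +6 for a/e/i/o/u, +1 for every other letter.
For spiral: s(cons)+1=t, p(cons)+1=q, i(vowel)+6=o, r(cons)+1=s, a(vowel)+6=g, l(cons)+1=m.

tqosgm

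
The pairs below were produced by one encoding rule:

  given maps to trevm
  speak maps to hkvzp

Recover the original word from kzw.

pad

Each pair mirrors across the alphabet (g↔t, i↔r, v↔e): positions sum to 25. Letters are reflected about the middle of the alphabet (position → 25−position): Atbash.
Decoding kzw: k↔p, z↔a, w↔d.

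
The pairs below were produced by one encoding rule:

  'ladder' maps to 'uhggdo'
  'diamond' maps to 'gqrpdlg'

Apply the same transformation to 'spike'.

hnlsv

Two steps: reverse the string, then apply a Caesar shift of +3.
On spike: reverse → ekips; then shift: e+3=h, k+3=n, i+3=l, p+3=s, s+3=v.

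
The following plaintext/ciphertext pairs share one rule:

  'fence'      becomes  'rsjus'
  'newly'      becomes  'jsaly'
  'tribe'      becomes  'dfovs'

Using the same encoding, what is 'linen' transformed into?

Each letter's alphabet position (a=0..z=25) is mapped through 25·x+22 mod 26 — an affine cipher.
Applying it to linen: l(11)→25·11+22≡11=l; i(8)→25·8+22≡14=o; n(13)→25·13+22≡9=j; e(4)→25·4+22≡18=s; n(13)→25·13+22≡9=j (all mod 26).

lojsj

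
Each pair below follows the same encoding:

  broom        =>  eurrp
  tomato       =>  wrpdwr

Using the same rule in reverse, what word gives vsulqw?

This is a Caesar cipher with shift 3.
Undoing it on vsulqw: v−3=s, s−3=p, u−3=r, l−3=i, q−3=n, w−3=t.

sprint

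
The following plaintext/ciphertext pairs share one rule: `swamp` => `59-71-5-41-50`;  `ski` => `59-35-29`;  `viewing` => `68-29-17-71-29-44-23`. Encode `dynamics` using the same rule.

s(#19)→59 and w(#23)→71: differences scale by 3, so n = 3·pos + 2. The formula is n = 3×(alphabet index, a=1) + 2.
On dynamics: d=4→14, y=25→77, n=14→44, a=1→5, m=13→41, i=9→29, c=3→11, s=19→59.

14-77-44-5-41-29-11-59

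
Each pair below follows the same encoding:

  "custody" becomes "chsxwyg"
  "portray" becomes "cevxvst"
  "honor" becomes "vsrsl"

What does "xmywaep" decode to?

The output letters match the input read backwards, each shifted +4: custody reversed is ydotsuc. The word is reversed, then every letter is shifted forward by 4.
Reversing it on xmywaep: shift back: x−4=t, m−4=i, y−4=u, w−4=s, a−4=w, e−4=a, p−4=l → tiuswal; then reverse → lawsuit.

lawsuit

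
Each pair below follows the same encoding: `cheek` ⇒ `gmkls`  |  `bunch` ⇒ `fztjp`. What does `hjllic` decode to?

defeat

In cheek: c→g is +4, h→m is +5, e→k is +6, e→l is +7 — the shift increases by 1 each position. Each letter shifts forward by (position + 4), i.e. 4, 5, 6, … — the shift grows by one for each successive letter.
Reversing it on hjllic: h−4=d, j−5=e, l−6=f, l−7=e, i−8=a, c−9=t.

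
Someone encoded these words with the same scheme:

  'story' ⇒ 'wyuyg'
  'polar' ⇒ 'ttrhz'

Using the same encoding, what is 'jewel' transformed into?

njclt

Letter i (0-indexed) is shifted by i+4, so successive shifts are 4, 5, 6, ….
For jewel: j+4=n, e+5=j, w+6=c, e+7=l, l+8=t.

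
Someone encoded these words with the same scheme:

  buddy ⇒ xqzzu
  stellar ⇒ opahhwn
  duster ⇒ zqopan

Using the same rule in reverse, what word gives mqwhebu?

qualify

This is a Caesar cipher with shift 22.
Decoding mqwhebu: m−22=q, q−22=u, w−22=a, h−22=l, e−22=i, b−22=f, u−22=y.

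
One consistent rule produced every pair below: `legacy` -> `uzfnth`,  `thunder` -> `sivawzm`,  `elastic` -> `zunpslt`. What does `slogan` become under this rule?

pudfna

l(11)→u(20) and e(4)→z(25) fit y≡3x+13 (mod 26); the inverse of 3 mod 26 is 9. Treating letters as 0–25, the rule is x ↦ 3x + 13 (mod 26).
For slogan: s(18)→3·18+13≡15=p; l(11)→3·11+13≡20=u; o(14)→3·14+13≡3=d; g(6)→3·6+13≡5=f; a(0)→3·0+13≡13=n; n(13)→3·13+13≡0=a (all mod 26).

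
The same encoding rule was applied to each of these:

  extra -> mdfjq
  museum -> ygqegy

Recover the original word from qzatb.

The output letters match the input read backwards, each shifted +12: extra reversed is artxe. Read the word backwards and shift each letter +12.
Decoding qzatb: shift back: q−12=e, z−12=n, a−12=o, t−12=h, b−12=p → enohp; then reverse → phone.

phone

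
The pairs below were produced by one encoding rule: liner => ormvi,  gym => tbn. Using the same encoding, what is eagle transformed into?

Each pair mirrors across the alphabet (l↔o, i↔r, n↔m): positions sum to 25. This is the alphabet-reversal cipher (Atbash): a becomes z, b becomes y, etc.
On eagle: e↔v, a↔z, g↔t, l↔o, e↔v.

vztov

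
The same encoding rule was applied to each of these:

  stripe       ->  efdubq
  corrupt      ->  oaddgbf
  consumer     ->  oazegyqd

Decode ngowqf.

Compare letters: s→e is +12, t→f is +12, r→d is +12 — a constant shift. This is a Caesar cipher with shift 12.
Undoing it on ngowqf: n−12=b, g−12=u, o−12=c, w−12=k, q−12=e, f−12=t.

bucket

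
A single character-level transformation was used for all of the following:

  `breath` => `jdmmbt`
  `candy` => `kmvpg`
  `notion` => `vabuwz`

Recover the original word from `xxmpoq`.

Shifts by position in breath: pos 0: b→j (+8), pos 1: r→d (+12), pos 2: e→m (+8), pos 3: a→m (+12) — repeating every 2. The shifts repeat in a cycle of length 2: positions 0,1,… shift by +8, +12, then the pattern repeats.
Decoding xxmpoq: x−8=p, x−12=l, m−8=e, p−12=d, o−8=g, q−12=e.

pledge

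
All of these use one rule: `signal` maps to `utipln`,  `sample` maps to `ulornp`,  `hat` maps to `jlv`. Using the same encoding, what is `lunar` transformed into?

nfplt

The rule splits by letter class: vowels +11, consonants +2.
Applying it to lunar: l(cons)+2=n, u(vowel)+11=f, n(cons)+2=p, a(vowel)+11=l, r(cons)+2=t.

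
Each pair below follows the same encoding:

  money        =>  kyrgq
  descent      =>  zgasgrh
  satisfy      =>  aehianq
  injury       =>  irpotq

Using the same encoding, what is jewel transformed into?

m(12)→k(10) and o(14)→y(24) fit y≡7x+4 (mod 26); the inverse of 7 mod 26 is 15. Each letter's alphabet position (a=0..z=25) is mapped through 7·x+4 mod 26 — an affine cipher.
Applying it to jewel: j(9)→7·9+4≡15=p; e(4)→7·4+4≡6=g; w(22)→7·22+4≡2=c; e(4)→7·4+4≡6=g; l(11)→7·11+4≡3=d (all mod 26).

pgcgd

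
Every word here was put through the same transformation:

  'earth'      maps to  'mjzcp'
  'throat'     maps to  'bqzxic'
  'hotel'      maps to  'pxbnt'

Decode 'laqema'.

Shifts by position in earth: pos 0: e→m (+8), pos 1: a→j (+9), pos 2: r→z (+8), pos 3: t→c (+9) — repeating every 2. It's a Vigenère-style cipher with numeric key [8,9]: position i shifts by key[i mod 2].
Undoing it on laqema: l−8=d, a−9=r, q−8=i, e−9=v, m−8=e, a−9=r.

driver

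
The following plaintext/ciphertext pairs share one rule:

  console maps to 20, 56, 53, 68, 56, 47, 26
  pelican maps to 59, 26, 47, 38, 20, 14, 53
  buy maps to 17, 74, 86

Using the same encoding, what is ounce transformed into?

The formula is n = 3×(alphabet index, a=1) + 11.
For ounce: o=15→56, u=21→74, n=14→53, c=3→20, e=5→26.

56, 74, 53, 20, 26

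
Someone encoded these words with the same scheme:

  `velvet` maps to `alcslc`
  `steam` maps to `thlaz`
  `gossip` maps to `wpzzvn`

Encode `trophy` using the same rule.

fowvya

The output letters match the input read backwards, each shifted +7: velvet reversed is tevlev. The word is reversed, then every letter is shifted forward by 7.
Applying it to trophy: reverse → yhport; then shift: y+7=f, h+7=o, p+7=w, o+7=v, r+7=y, t+7=a.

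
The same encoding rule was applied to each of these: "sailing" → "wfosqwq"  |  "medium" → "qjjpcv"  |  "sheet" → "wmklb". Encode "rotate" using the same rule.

vtzhbn

The shift increases by 1 at each position, starting from +4: 4, 5, 6, ….
On rotate: r+4=v, o+5=t, t+6=z, a+7=h, t+8=b, e+9=n.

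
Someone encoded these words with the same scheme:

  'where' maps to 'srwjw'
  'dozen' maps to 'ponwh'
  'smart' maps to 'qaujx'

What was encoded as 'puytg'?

w(22)→s(18) and h(7)→r(17) fit y≡7x+20 (mod 26); the inverse of 7 mod 26 is 15. This is an affine cipher: with a=0,…,z=25, each position x becomes (7x+20) mod 26.
Undoing it on puytg: p(15)→15·(15−20)≡3=d; u(20)→15·(20−20)≡0=a; y(24)→15·(24−20)≡8=i; t(19)→15·(19−20)≡11=l; g(6)→15·(6−20)≡24=y (all mod 26).

daily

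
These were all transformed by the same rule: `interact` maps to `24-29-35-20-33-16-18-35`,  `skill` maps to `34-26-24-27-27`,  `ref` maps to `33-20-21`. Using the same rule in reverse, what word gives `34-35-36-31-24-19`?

i is letter #9 and maps to 24: an offset of 15. The number is (letter's place in the alphabet, a=1) + 15.
Undoing it on 34-35-36-31-24-19: 34→(34−15)÷1=19=s, 35→(35−15)÷1=20=t, 36→(36−15)÷1=21=u, 31→(31−15)÷1=16=p, 24→(24−15)÷1=9=i, 19→(19−15)÷1=4=d.

stupid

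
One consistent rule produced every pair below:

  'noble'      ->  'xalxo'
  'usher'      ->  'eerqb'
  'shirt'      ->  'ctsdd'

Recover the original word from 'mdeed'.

crust

The shifts repeat in a cycle of length 2: positions 0,1,… shift by +10, +12, then the pattern repeats.
Undoing it on mdeed: m−10=c, d−12=r, e−10=u, e−12=s, d−10=t.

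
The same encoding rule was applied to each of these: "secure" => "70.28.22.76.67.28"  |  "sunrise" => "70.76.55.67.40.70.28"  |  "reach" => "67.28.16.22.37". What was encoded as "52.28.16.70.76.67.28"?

s(#19)→70 and e(#5)→28: differences scale by 3, so n = 3·pos + 13. Each letter becomes 3×(its alphabet position, a=1..z=26) + 13.
Decoding 52.28.16.70.76.67.28: 52→(52−13)÷3=13=m, 28→(28−13)÷3=5=e, 16→(16−13)÷3=1=a, 70→(70−13)÷3=19=s, 76→(76−13)÷3=21=u, 67→(67−13)÷3=18=r, 28→(28−13)÷3=5=e.

measure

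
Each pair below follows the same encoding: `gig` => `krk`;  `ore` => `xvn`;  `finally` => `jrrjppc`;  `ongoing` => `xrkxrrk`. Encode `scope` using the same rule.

wgxtn

Vowels shift forward by 9 and consonants shift forward by 4.
On scope: s(cons)+4=w, c(cons)+4=g, o(vowel)+9=x, p(cons)+4=t, e(vowel)+9=n.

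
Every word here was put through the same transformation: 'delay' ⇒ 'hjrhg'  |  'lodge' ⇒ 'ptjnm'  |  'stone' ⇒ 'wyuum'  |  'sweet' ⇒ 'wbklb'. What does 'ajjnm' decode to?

In delay: d→h is +4, e→j is +5, l→r is +6, a→h is +7 — the shift increases by 1 each position. Each letter shifts forward by (position + 4), i.e. 4, 5, 6, … — the shift grows by one for each successive letter.
Decoding ajjnm: a−4=w, j−5=e, j−6=d, n−7=g, m−8=e.

wedge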